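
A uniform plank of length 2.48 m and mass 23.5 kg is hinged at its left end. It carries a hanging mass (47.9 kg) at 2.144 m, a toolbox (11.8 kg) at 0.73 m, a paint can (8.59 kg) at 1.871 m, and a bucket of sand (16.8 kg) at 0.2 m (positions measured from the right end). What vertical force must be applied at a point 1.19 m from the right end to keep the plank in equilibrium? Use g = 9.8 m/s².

About the left end:
Beam weight: 23.5 × 9.8 = 230.3 N down at 1.24 m → arm 1.24 m, τ = 230.3 × 1.24 = 285.6 N·m clockwise.
Hanging mass: 47.9 × 9.8 = 469.4 N down at 2.144 m → arm 0.336 m, τ = 469.4 × 0.336 = 157.7 N·m clockwise.
Toolbox: 11.8 × 9.8 = 115.6 N down at 0.73 m → arm 1.75 m, τ = 115.6 × 1.75 = 202.3 N·m clockwise.
Paint can: 8.59 × 9.8 = 84.18 N down at 1.871 m → arm 0.609 m, τ = 84.18 × 0.609 = 51.27 N·m clockwise.
Bucket of sand: 16.8 × 9.8 = 164.6 N down at 0.2 m → arm 2.28 m, τ = 164.6 × 2.28 = 375.3 N·m clockwise.
Net moment of the loads = 1072 N·m clockwise.
The upward force F acts at a point 1.19 m from the right end, arm 1.29 m, giving F × 1.29 counterclockwise.
Balancing moments: F × 1.29 = 1072, giving F = 1072 / 1.29 = 831 N.

F ≈ 831 N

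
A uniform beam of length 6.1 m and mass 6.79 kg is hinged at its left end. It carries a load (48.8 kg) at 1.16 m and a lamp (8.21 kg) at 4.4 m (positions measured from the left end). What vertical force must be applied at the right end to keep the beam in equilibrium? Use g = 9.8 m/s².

About the left end:
Beam weight: 6.79 × 9.8 = 66.54 N down at 3.05 m → arm 3.05 m, τ = 66.54 × 3.05 = 202.9 N·m clockwise.
Load: 48.8 × 9.8 = 478.2 N down at 1.16 m → arm 1.16 m, τ = 478.2 × 1.16 = 554.7 N·m clockwise.
Lamp: 8.21 × 9.8 = 80.46 N down at 4.4 m → arm 4.4 m, τ = 80.46 × 4.4 = 354 N·m clockwise.
Net moment of the loads = 1112 N·m clockwise.
The upward force F acts at the right end, arm 6.1 m, giving F × 6.1 counterclockwise.
Στ = 0 ⇒ F × 6.1 = 1112 ⇒ F = 1112 / 6.1 = 182 N.

F ≈ 182 N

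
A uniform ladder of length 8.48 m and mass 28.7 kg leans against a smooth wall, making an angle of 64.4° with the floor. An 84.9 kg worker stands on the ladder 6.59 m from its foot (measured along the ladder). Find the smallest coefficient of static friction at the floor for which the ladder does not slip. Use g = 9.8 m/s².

μ_min ≈ 0.339

Take moments about the foot of the ladder.
Ladder weight 28.7×9.8 = 281.3 N acts at 4.24 m along the ladder; its horizontal arm is 4.24·cos64.4° = 1.832 m → τ = 515.3 N·m clockwise.
Worker: 84.9×9.8 = 832 N at 6.59 m → arm 2.847 m → τ = 2369 N·m clockwise.
Wall normal N acts horizontally at the top; its moment arm is the height L sinθ = 8.48·sin64.4° = 7.648 m, counterclockwise.
Στ = 0 ⇒ N × 7.648 = 2884 ⇒ N = 377.1 N.
ΣFx = 0 ⇒ f = N_wall = 377.1 N. ΣFy = 0 ⇒ N_floor = 1113 N.
μ_min = f / N_floor = 377.1 / 1113 = 0.339.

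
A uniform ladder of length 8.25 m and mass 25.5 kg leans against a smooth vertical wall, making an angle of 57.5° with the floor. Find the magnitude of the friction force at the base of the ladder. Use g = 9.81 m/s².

Taking torques about the foot of the ladder:
Ladder weight 25.5×9.81 = 250.2 N acts at 4.125 m along the ladder; its horizontal arm is 4.125·cos57.5° = 2.216 m → τ = 554.4 N·m clockwise.
Wall normal N acts horizontally at the top; its moment arm is the height L sinθ = 8.25·sin57.5° = 6.958 m, counterclockwise.
Στ = 0 ⇒ N × 6.958 = 554.4 ⇒ N = 79.7 N.
ΣFx = 0: friction at the foot balances the wall's push, so f = N_wall = 79.7 N.

f ≈ 79.7 N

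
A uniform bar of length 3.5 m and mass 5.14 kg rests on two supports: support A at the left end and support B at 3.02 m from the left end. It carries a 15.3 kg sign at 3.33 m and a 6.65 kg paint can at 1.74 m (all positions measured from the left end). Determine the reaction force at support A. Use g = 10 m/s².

R_A ≈ 34.1 N

Sum moments about support B (its reaction then has zero moment arm).
Beam weight: 5.14 × 10 = 51.4 N down at 1.75 m → arm 1.27 m, τ = 51.4 × 1.27 = 65.28 N·m counterclockwise.
Sign: 15.3 × 10 = 153 N down at 3.33 m → arm 0.31 m, τ = 153 × 0.31 = 47.43 N·m clockwise.
Paint can: 6.65 × 10 = 66.5 N down at 1.74 m → arm 1.28 m, τ = 66.5 × 1.28 = 85.12 N·m counterclockwise.
Net load moment about support B = 103 N·m counterclockwise.
Reaction R at support A is upward at 0 m, arm 3.02 m → moment R × 3.02 clockwise.
Balancing moments: R × 3.02 = 103, giving R = 34.1 N.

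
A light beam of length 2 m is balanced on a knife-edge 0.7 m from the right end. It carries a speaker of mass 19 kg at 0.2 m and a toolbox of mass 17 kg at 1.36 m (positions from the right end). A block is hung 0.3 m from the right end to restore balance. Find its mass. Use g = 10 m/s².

Sum moments about the knife-edge (at 0.7 m from the right end) (the support reaction has zero arm there).
Speaker: 19 × 10 = 190 N down at 0.2 m → arm 0.5 m, τ = 190 × 0.5 = 95 N·m clockwise.
Toolbox: 17 × 10 = 170 N down at 1.36 m → arm 0.66 m, τ = 170 × 0.66 = 112.2 N·m counterclockwise.
Net moment of known loads = 17.2 N·m counterclockwise.
An unknown mass m at 0.3 m has arm 0.4 m; its moment is m·g·0.4 clockwise.
For rotational equilibrium, m × 10 × 0.4 = 17.2, so m = 17.2 / (10 × 0.4) = 4.3 kg.

m ≈ 4.3 kg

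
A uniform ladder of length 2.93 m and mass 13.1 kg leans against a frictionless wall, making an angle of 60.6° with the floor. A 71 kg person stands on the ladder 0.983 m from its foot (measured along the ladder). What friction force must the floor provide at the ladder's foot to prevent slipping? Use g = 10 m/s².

Taking torques about the foot of the ladder:
Ladder weight 13.1×10 = 131 N acts at 1.465 m along the ladder; its horizontal arm is 1.465·cos60.6° = 0.7192 m → τ = 94.22 N·m clockwise.
Person: 71×10 = 710 N at 0.983 m → arm 0.4826 m → τ = 342.6 N·m clockwise.
Wall normal N acts horizontally at the top; its moment arm is the height L sinθ = 2.93·sin60.6° = 2.553 m, counterclockwise.
For rotational equilibrium, N × 2.553 = 436.8, so N = 171 N.
ΣFx = 0: friction at the foot balances the wall's push, so f = N_wall = 171 N.

f ≈ 171 N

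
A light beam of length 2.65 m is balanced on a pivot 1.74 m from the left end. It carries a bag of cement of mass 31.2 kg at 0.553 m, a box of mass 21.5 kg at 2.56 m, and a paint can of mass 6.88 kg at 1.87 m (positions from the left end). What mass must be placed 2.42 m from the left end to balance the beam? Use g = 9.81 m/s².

m ≈ 27.2 kg

About the pivot (at 1.74 m from the left end):
Bag of cement: 31.2 × 9.81 = 306.1 N down at 0.553 m → arm 1.187 m, τ = 306.1 × 1.187 = 363.3 N·m counterclockwise.
Box: 21.5 × 9.81 = 210.9 N down at 2.56 m → arm 0.82 m, τ = 210.9 × 0.82 = 172.9 N·m clockwise.
Paint can: 6.88 × 9.81 = 67.49 N down at 1.87 m → arm 0.13 m, τ = 67.49 × 0.13 = 8.774 N·m clockwise.
Net moment of known loads = 181.6 N·m counterclockwise.
An unknown mass m at 2.42 m has arm 0.68 m; its moment is m·g·0.68 clockwise.
Balancing moments: m × 9.81 × 0.68 = 181.6, giving m = 181.6 / (9.81 × 0.68) = 27.2 kg.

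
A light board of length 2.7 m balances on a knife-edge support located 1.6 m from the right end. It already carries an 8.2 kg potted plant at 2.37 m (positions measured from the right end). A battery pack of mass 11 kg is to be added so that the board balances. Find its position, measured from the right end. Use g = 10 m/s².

Taking torques about the knife-edge support (at 1.6 m from the right end):
Potted plant: 8.2 × 10 = 82 N down at 2.37 m → arm 0.77 m, τ = 82 × 0.77 = 63.14 N·m counterclockwise.
Net moment of existing loads = 63.14 N·m counterclockwise.
The battery pack weighs 11 × 10 = 110 N and must supply an equal clockwise moment, so its lever arm about the knife-edge support is 63.14 / 110 = 0.574 m.
That puts it at 1.6 − 0.574 = 1.03 m from the right end.

x ≈ 1.03 m from the right end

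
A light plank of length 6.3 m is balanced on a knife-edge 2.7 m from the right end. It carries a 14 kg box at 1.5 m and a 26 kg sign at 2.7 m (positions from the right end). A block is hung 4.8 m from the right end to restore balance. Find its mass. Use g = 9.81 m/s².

m ≈ 8 kg

About the knife-edge (at 2.7 m from the right end):
Box: 14 × 9.81 = 137.3 N down at 1.5 m → arm 1.2 m, τ = 137.3 × 1.2 = 164.8 N·m clockwise.
Sign: acts at the knife-edge, moment arm 0 → no torque.
Net moment of known loads = 164.8 N·m clockwise.
An unknown mass m at 4.8 m has arm 2.1 m; its moment is m·g·2.1 counterclockwise.
For rotational equilibrium, m × 9.81 × 2.1 = 164.8, so m = 164.8 / (9.81 × 2.1) = 8 kg.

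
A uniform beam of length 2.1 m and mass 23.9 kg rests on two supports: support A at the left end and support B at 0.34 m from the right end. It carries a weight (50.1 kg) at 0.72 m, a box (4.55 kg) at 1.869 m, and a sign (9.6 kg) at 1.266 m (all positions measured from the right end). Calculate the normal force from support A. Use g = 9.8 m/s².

About support B:
Beam weight: 23.9 × 9.8 = 234.2 N down at 1.05 m → arm 0.71 m, τ = 234.2 × 0.71 = 166.3 N·m counterclockwise.
Weight: 50.1 × 9.8 = 491 N down at 0.72 m → arm 0.38 m, τ = 491 × 0.38 = 186.6 N·m counterclockwise.
Box: 4.55 × 9.8 = 44.59 N down at 1.869 m → arm 1.529 m, τ = 44.59 × 1.529 = 68.18 N·m counterclockwise.
Sign: 9.6 × 9.8 = 94.08 N down at 1.266 m → arm 0.926 m, τ = 94.08 × 0.926 = 87.12 N·m counterclockwise.
Net load moment about support B = 508.2 N·m counterclockwise.
Reaction R at support A is upward at 2.1 m, arm 1.76 m → moment R × 1.76 clockwise.
Στ = 0 ⇒ R × 1.76 = 508.2 ⇒ R = 289 N.

R_A ≈ 289 N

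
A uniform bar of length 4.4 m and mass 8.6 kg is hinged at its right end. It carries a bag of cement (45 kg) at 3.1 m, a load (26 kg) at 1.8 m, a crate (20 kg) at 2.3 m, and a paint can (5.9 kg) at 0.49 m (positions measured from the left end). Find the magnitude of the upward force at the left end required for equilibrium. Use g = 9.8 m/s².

Taking torques about the right end:
Beam weight: 8.6 × 9.8 = 84.28 N down at 2.2 m → arm 2.2 m, τ = 84.28 × 2.2 = 185.4 N·m counterclockwise.
Bag of cement: 45 × 9.8 = 441 N down at 3.1 m → arm 1.3 m, τ = 441 × 1.3 = 573.3 N·m counterclockwise.
Load: 26 × 9.8 = 254.8 N down at 1.8 m → arm 2.6 m, τ = 254.8 × 2.6 = 662.5 N·m counterclockwise.
Crate: 20 × 9.8 = 196 N down at 2.3 m → arm 2.1 m, τ = 196 × 2.1 = 411.6 N·m counterclockwise.
Paint can: 5.9 × 9.8 = 57.82 N down at 0.49 m → arm 3.91 m, τ = 57.82 × 3.91 = 226.1 N·m counterclockwise.
Net moment of the loads = 2059 N·m counterclockwise.
The upward force F acts at the left end, arm 4.4 m, giving F × 4.4 clockwise.
For rotational equilibrium, F × 4.4 = 2059, so F = 2059 / 4.4 = 468 N.

F ≈ 468 N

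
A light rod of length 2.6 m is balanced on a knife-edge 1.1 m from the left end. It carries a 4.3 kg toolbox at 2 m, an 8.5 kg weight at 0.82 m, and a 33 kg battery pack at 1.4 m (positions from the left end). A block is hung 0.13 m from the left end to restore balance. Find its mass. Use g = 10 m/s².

Take moments about the knife-edge (at 1.1 m from the left end).
Toolbox: 4.3 × 10 = 43 N down at 2 m → arm 0.9 m, τ = 43 × 0.9 = 38.7 N·m clockwise.
Weight: 8.5 × 10 = 85 N down at 0.82 m → arm 0.28 m, τ = 85 × 0.28 = 23.8 N·m counterclockwise.
Battery pack: 33 × 10 = 330 N down at 1.4 m → arm 0.3 m, τ = 330 × 0.3 = 99 N·m clockwise.
Net moment of known loads = 113.9 N·m clockwise.
An unknown mass m at 0.13 m has arm 0.97 m; its moment is m·g·0.97 counterclockwise.
Setting net torque to zero: m × 10 × 0.97 = 113.9 → m = 113.9 / (10 × 0.97) = 11.7 kg.

m ≈ 11.7 kg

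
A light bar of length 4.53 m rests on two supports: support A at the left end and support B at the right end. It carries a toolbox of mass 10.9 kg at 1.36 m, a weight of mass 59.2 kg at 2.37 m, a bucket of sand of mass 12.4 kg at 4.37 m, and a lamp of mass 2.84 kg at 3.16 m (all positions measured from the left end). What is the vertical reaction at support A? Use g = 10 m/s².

Choose support B as the axis so its reaction then has zero moment arm.
Toolbox: 10.9 × 10 = 109 N down at 1.36 m → arm 3.17 m, τ = 109 × 3.17 = 345.5 N·m counterclockwise.
Weight: 59.2 × 10 = 592 N down at 2.37 m → arm 2.16 m, τ = 592 × 2.16 = 1279 N·m counterclockwise.
Bucket of sand: 12.4 × 10 = 124 N down at 4.37 m → arm 0.16 m, τ = 124 × 0.16 = 19.84 N·m counterclockwise.
Lamp: 2.84 × 10 = 28.4 N down at 3.16 m → arm 1.37 m, τ = 28.4 × 1.37 = 38.91 N·m counterclockwise.
Net load moment about support B = 1683 N·m counterclockwise.
Reaction R at support A is upward at 0 m, arm 4.53 m → moment R × 4.53 clockwise.
Στ = 0 ⇒ R × 4.53 = 1683 ⇒ R = 372 N.

R_A ≈ 372 N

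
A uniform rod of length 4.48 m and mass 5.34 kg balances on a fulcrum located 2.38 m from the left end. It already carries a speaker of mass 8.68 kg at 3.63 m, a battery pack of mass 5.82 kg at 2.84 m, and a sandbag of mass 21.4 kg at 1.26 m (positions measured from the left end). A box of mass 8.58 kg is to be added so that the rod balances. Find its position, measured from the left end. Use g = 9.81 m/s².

x ≈ 3.68 m from the left end

Taking torques about the fulcrum (at 2.38 m from the left end):
Beam weight: 5.34 × 9.81 = 52.39 N down at 2.24 m → arm 0.14 m, τ = 52.39 × 0.14 = 7.335 N·m counterclockwise.
Speaker: 8.68 × 9.81 = 85.15 N down at 3.63 m → arm 1.25 m, τ = 85.15 × 1.25 = 106.4 N·m clockwise.
Battery pack: 5.82 × 9.81 = 57.09 N down at 2.84 m → arm 0.46 m, τ = 57.09 × 0.46 = 26.26 N·m clockwise.
Sandbag: 21.4 × 9.81 = 209.9 N down at 1.26 m → arm 1.12 m, τ = 209.9 × 1.12 = 235.1 N·m counterclockwise.
Net moment of existing loads = 109.8 N·m counterclockwise.
The box weighs 8.58 × 9.81 = 84.17 N and must supply an equal clockwise moment, so its lever arm about the fulcrum is 109.8 / 84.17 = 1.3 m.
That puts it at 2.38 + 1.3 = 3.68 m from the left end.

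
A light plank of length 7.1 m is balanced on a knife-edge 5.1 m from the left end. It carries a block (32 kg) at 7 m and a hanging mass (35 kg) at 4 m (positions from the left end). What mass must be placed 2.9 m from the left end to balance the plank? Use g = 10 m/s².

m ≈ 10.1 kg

Choose the knife-edge (at 5.1 m from the left end) as the axis so the support reaction has zero arm there.
Block: 32 × 10 = 320 N down at 7 m → arm 1.9 m, τ = 320 × 1.9 = 608 N·m clockwise.
Hanging mass: 35 × 10 = 350 N down at 4 m → arm 1.1 m, τ = 350 × 1.1 = 385 N·m counterclockwise.
Net moment of known loads = 223 N·m clockwise.
An unknown mass m at 2.9 m has arm 2.2 m; its moment is m·g·2.2 counterclockwise.
Στ = 0 ⇒ m × 10 × 2.2 = 223 ⇒ m = 223 / (10 × 2.2) = 10.1 kg.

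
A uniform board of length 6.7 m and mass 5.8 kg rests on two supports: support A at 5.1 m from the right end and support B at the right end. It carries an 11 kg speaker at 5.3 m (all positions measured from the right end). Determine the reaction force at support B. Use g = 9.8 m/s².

Choose support A as the axis so its reaction then has zero moment arm.
Beam weight: 5.8 × 9.8 = 56.84 N down at 3.35 m → arm 1.75 m, τ = 56.84 × 1.75 = 99.47 N·m clockwise.
Speaker: 11 × 9.8 = 107.8 N down at 5.3 m → arm 0.2 m, τ = 107.8 × 0.2 = 21.56 N·m counterclockwise.
Net load moment about support A = 77.91 N·m clockwise.
Reaction R at support B is upward at 0 m, arm 5.1 m → moment R × 5.1 counterclockwise.
Balancing moments: R × 5.1 = 77.91, giving R = 15.3 N.

R_B ≈ 15.3 N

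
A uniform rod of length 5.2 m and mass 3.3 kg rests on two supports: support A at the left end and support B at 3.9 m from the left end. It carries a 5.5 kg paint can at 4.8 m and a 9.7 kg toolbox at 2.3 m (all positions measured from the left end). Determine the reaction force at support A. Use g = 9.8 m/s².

R_A ≈ 37.3 N

Choose support B as the axis so its reaction then has zero moment arm.
Beam weight: 3.3 × 9.8 = 32.34 N down at 2.6 m → arm 1.3 m, τ = 32.34 × 1.3 = 42.04 N·m counterclockwise.
Paint can: 5.5 × 9.8 = 53.9 N down at 4.8 m → arm 0.9 m, τ = 53.9 × 0.9 = 48.51 N·m clockwise.
Toolbox: 9.7 × 9.8 = 95.06 N down at 2.3 m → arm 1.6 m, τ = 95.06 × 1.6 = 152.1 N·m counterclockwise.
Net load moment about support B = 145.6 N·m counterclockwise.
Reaction R at support A is upward at 0 m, arm 3.9 m → moment R × 3.9 clockwise.
Balancing moments: R × 3.9 = 145.6, giving R = 37.3 N.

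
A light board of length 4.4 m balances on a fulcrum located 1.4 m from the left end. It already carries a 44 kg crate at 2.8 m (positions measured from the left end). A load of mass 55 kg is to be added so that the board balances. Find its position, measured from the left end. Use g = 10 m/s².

Take moments about the fulcrum (at 1.4 m from the left end).
Crate: 44 × 10 = 440 N down at 2.8 m → arm 1.4 m, τ = 440 × 1.4 = 616 N·m clockwise.
Net moment of existing loads = 616 N·m clockwise.
The load weighs 55 × 10 = 550 N and must supply an equal counterclockwise moment, so its lever arm about the fulcrum is 616 / 550 = 1.12 m.
That puts it at 1.4 − 1.12 = 0.28 m from the left end.

x ≈ 0.28 m from the left end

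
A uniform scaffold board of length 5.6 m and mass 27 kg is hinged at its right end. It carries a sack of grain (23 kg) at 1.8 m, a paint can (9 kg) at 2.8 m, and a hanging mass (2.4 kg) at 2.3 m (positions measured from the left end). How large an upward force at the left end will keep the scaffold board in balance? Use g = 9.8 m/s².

Choose the right end as the axis so the unknown pivot reaction has zero arm there.
Beam weight: 27 × 9.8 = 264.6 N down at 2.8 m → arm 2.8 m, τ = 264.6 × 2.8 = 740.9 N·m counterclockwise.
Sack of grain: 23 × 9.8 = 225.4 N down at 1.8 m → arm 3.8 m, τ = 225.4 × 3.8 = 856.5 N·m counterclockwise.
Paint can: 9 × 9.8 = 88.2 N down at 2.8 m → arm 2.8 m, τ = 88.2 × 2.8 = 247 N·m counterclockwise.
Hanging mass: 2.4 × 9.8 = 23.52 N down at 2.3 m → arm 3.3 m, τ = 23.52 × 3.3 = 77.62 N·m counterclockwise.
Net moment of the loads = 1922 N·m counterclockwise.
The upward force F acts at the left end, arm 5.6 m, giving F × 5.6 clockwise.
For rotational equilibrium, F × 5.6 = 1922, so F = 1922 / 5.6 = 343 N.

F ≈ 343 N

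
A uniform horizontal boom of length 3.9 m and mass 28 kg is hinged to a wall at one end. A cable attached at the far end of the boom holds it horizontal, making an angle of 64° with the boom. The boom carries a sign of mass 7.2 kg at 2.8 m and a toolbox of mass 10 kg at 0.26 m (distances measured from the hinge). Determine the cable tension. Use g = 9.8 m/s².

Choose the hinge as the axis so the unknown hinge reaction has zero arm there.
Beam weight: 28 × 9.8 = 274.4 N down at 1.95 m → arm 1.95 m, τ = 274.4 × 1.95 = 535.1 N·m clockwise.
Sign: 7.2 × 9.8 = 70.56 N down at 2.8 m → arm 2.8 m, τ = 70.56 × 2.8 = 197.6 N·m clockwise.
Toolbox: 10 × 9.8 = 98 N down at 0.26 m → arm 0.26 m, τ = 98 × 0.26 = 25.48 N·m clockwise.
Total clockwise load moment = 758.2 N·m.
The cable tension T acts at 3.9 m; only its component perpendicular to the boom, T sinθ, produces torque. sin 64° = 0.8988.
Στ = 0 ⇒ T × 3.9 × 0.8988 = 758.2 ⇒ T = 758.2 / 3.505 = 216 N.

T ≈ 216 N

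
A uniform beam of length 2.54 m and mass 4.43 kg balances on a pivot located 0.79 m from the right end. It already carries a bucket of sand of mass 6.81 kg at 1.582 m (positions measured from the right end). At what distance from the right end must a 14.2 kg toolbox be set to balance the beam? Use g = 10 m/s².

About the pivot (at 0.79 m from the right end):
Beam weight: 4.43 × 10 = 44.3 N down at 1.27 m → arm 0.48 m, τ = 44.3 × 0.48 = 21.26 N·m counterclockwise.
Bucket of sand: 6.81 × 10 = 68.1 N down at 1.582 m → arm 0.792 m, τ = 68.1 × 0.792 = 53.94 N·m counterclockwise.
Net moment of existing loads = 75.2 N·m counterclockwise.
The toolbox weighs 14.2 × 10 = 142 N and must supply an equal clockwise moment, so its lever arm about the pivot is 75.2 / 142 = 0.53 m.
That puts it at 0.79 − 0.53 = 0.26 m from the right end.

x ≈ 0.26 m from the right end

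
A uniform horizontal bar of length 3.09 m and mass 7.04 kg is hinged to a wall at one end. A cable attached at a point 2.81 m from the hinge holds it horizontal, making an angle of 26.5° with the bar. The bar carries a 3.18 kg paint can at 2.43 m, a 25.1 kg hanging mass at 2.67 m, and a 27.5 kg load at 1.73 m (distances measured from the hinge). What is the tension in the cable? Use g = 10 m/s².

T ≈ 1060 N

Sum moments about the hinge (the unknown hinge reaction has zero arm there).
Beam weight: 7.04 × 10 = 70.4 N down at 1.545 m → arm 1.545 m, τ = 70.4 × 1.545 = 108.8 N·m clockwise.
Paint can: 3.18 × 10 = 31.8 N down at 2.43 m → arm 2.43 m, τ = 31.8 × 2.43 = 77.27 N·m clockwise.
Hanging mass: 25.1 × 10 = 251 N down at 2.67 m → arm 2.67 m, τ = 251 × 2.67 = 670.2 N·m clockwise.
Load: 27.5 × 10 = 275 N down at 1.73 m → arm 1.73 m, τ = 275 × 1.73 = 475.8 N·m clockwise.
Total clockwise load moment = 1332 N·m.
The cable tension T acts at 2.81 m; only its component perpendicular to the bar, T sinθ, produces torque. sin 26.5° = 0.4462.
Setting net torque to zero: T × 2.81 × 0.4462 = 1332 → T = 1332 / 1.254 = 1060 N.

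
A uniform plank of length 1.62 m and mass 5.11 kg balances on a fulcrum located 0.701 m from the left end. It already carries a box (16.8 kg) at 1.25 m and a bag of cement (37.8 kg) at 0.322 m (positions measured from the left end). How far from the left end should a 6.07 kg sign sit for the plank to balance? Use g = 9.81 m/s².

Choose the fulcrum (at 0.701 m from the left end) as the axis so the support reaction has zero arm there.
Beam weight: 5.11 × 9.81 = 50.13 N down at 0.81 m → arm 0.109 m, τ = 50.13 × 0.109 = 5.464 N·m clockwise.
Box: 16.8 × 9.81 = 164.8 N down at 1.25 m → arm 0.549 m, τ = 164.8 × 0.549 = 90.48 N·m clockwise.
Bag of cement: 37.8 × 9.81 = 370.8 N down at 0.322 m → arm 0.379 m, τ = 370.8 × 0.379 = 140.5 N·m counterclockwise.
Net moment of existing loads = 44.56 N·m counterclockwise.
The sign weighs 6.07 × 9.81 = 59.55 N and must supply an equal clockwise moment, so its lever arm about the fulcrum is 44.56 / 59.55 = 0.748 m.
That puts it at 0.701 + 0.748 = 1.45 m from the left end.

x ≈ 1.45 m from the left end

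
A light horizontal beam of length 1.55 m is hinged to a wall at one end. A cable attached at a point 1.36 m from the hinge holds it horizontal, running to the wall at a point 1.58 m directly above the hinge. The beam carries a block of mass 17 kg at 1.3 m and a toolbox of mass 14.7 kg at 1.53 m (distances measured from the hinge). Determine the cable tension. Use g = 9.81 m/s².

T ≈ 424 N

Taking torques about the hinge:
Block: 17 × 9.81 = 166.8 N down at 1.3 m → arm 1.3 m, τ = 166.8 × 1.3 = 216.8 N·m clockwise.
Toolbox: 14.7 × 9.81 = 144.2 N down at 1.53 m → arm 1.53 m, τ = 144.2 × 1.53 = 220.6 N·m clockwise.
Total clockwise load moment = 437.4 N·m.
The cable tension T acts at 1.36 m; only its component perpendicular to the beam, T sinθ, produces torque. sinθ = h/√(h²+d²) = 1.58/√(1.58²+1.36²) = 0.7579.
For rotational equilibrium, T × 1.36 × 0.7579 = 437.4, so T = 437.4 / 1.031 = 424 N.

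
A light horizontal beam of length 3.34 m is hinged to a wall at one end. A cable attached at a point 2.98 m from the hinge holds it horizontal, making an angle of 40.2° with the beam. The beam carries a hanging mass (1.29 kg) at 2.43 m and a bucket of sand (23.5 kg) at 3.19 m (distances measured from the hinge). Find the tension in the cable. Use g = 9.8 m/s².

T ≈ 398 N

Choose the hinge as the axis so the unknown hinge reaction has zero arm there.
Hanging mass: 1.29 × 9.8 = 12.64 N down at 2.43 m → arm 2.43 m, τ = 12.64 × 2.43 = 30.72 N·m clockwise.
Bucket of sand: 23.5 × 9.8 = 230.3 N down at 3.19 m → arm 3.19 m, τ = 230.3 × 3.19 = 734.7 N·m clockwise.
Total clockwise load moment = 765.4 N·m.
The cable tension T acts at 2.98 m; only its component perpendicular to the beam, T sinθ, produces torque. sin 40.2° = 0.6455.
Setting net torque to zero: T × 2.98 × 0.6455 = 765.4 → T = 765.4 / 1.924 = 398 N.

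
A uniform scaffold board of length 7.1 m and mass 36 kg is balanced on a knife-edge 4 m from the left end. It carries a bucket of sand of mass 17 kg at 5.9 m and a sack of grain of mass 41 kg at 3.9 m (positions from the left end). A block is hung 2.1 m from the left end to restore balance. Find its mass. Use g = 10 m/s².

m ≈ 6.32 kg

Choose the knife-edge (at 4 m from the left end) as the axis so the support reaction has zero arm there.
Beam weight: 36 × 10 = 360 N down at 3.55 m → arm 0.45 m, τ = 360 × 0.45 = 162 N·m counterclockwise.
Bucket of sand: 17 × 10 = 170 N down at 5.9 m → arm 1.9 m, τ = 170 × 1.9 = 323 N·m clockwise.
Sack of grain: 41 × 10 = 410 N down at 3.9 m → arm 0.1 m, τ = 410 × 0.1 = 41 N·m counterclockwise.
Net moment of known loads = 120 N·m clockwise.
An unknown mass m at 2.1 m has arm 1.9 m; its moment is m·g·1.9 counterclockwise.
Setting net torque to zero: m × 10 × 1.9 = 120 → m = 120 / (10 × 1.9) = 6.32 kg.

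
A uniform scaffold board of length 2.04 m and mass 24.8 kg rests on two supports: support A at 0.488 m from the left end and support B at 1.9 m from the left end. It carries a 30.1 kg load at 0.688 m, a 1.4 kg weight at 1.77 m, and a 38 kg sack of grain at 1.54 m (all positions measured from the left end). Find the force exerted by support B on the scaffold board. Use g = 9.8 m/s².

Sum moments about support A (its reaction then has zero moment arm).
Beam weight: 24.8 × 9.8 = 243 N down at 1.02 m → arm 0.532 m, τ = 243 × 0.532 = 129.3 N·m clockwise.
Load: 30.1 × 9.8 = 295 N down at 0.688 m → arm 0.2 m, τ = 295 × 0.2 = 59 N·m clockwise.
Weight: 1.4 × 9.8 = 13.72 N down at 1.77 m → arm 1.282 m, τ = 13.72 × 1.282 = 17.59 N·m clockwise.
Sack of grain: 38 × 9.8 = 372.4 N down at 1.54 m → arm 1.052 m, τ = 372.4 × 1.052 = 391.8 N·m clockwise.
Net load moment about support A = 597.7 N·m clockwise.
Reaction R at support B is upward at 1.9 m, arm 1.412 m → moment R × 1.412 counterclockwise.
Balancing moments: R × 1.412 = 597.7, giving R = 423 N.

R_B ≈ 423 N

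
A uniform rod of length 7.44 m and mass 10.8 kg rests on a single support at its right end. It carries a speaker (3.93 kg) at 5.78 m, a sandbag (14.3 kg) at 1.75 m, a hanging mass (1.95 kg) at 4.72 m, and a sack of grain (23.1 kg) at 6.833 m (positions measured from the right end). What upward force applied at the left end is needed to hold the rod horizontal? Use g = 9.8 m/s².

About the right end:
Beam weight: 10.8 × 9.8 = 105.8 N down at 3.72 m → arm 3.72 m, τ = 105.8 × 3.72 = 393.6 N·m counterclockwise.
Speaker: 3.93 × 9.8 = 38.51 N down at 5.78 m → arm 5.78 m, τ = 38.51 × 5.78 = 222.6 N·m counterclockwise.
Sandbag: 14.3 × 9.8 = 140.1 N down at 1.75 m → arm 1.75 m, τ = 140.1 × 1.75 = 245.2 N·m counterclockwise.
Hanging mass: 1.95 × 9.8 = 19.11 N down at 4.72 m → arm 4.72 m, τ = 19.11 × 4.72 = 90.2 N·m counterclockwise.
Sack of grain: 23.1 × 9.8 = 226.4 N down at 6.833 m → arm 6.833 m, τ = 226.4 × 6.833 = 1547 N·m counterclockwise.
Net moment of the loads = 2499 N·m counterclockwise.
The upward force F acts at the left end, arm 7.44 m, giving F × 7.44 clockwise.
For rotational equilibrium, F × 7.44 = 2499, so F = 2499 / 7.44 = 336 N.

F ≈ 336 N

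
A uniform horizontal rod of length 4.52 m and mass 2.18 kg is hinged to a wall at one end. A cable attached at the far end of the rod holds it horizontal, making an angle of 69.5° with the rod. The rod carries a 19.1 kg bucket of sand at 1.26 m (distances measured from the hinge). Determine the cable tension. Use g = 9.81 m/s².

About the hinge:
Beam weight: 2.18 × 9.81 = 21.39 N down at 2.26 m → arm 2.26 m, τ = 21.39 × 2.26 = 48.34 N·m clockwise.
Bucket of sand: 19.1 × 9.81 = 187.4 N down at 1.26 m → arm 1.26 m, τ = 187.4 × 1.26 = 236.1 N·m clockwise.
Total clockwise load moment = 284.4 N·m.
The cable tension T acts at 4.52 m; only its component perpendicular to the rod, T sinθ, produces torque. sin 69.5° = 0.9367.
For rotational equilibrium, T × 4.52 × 0.9367 = 284.4, so T = 284.4 / 4.234 = 67.2 N.

T ≈ 67.2 N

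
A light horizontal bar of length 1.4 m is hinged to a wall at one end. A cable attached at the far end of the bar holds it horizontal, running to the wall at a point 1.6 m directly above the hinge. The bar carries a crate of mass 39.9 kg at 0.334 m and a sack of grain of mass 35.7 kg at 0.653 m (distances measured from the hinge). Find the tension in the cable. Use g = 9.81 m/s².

Take moments about the hinge.
Crate: 39.9 × 9.81 = 391.4 N down at 0.334 m → arm 0.334 m, τ = 391.4 × 0.334 = 130.7 N·m clockwise.
Sack of grain: 35.7 × 9.81 = 350.2 N down at 0.653 m → arm 0.653 m, τ = 350.2 × 0.653 = 228.7 N·m clockwise.
Total clockwise load moment = 359.4 N·m.
The cable tension T acts at 1.4 m; only its component perpendicular to the bar, T sinθ, produces torque. sinθ = h/√(h²+d²) = 1.6/√(1.6²+1.4²) = 0.7526.
For rotational equilibrium, T × 1.4 × 0.7526 = 359.4, so T = 359.4 / 1.054 = 341 N.

T ≈ 341 N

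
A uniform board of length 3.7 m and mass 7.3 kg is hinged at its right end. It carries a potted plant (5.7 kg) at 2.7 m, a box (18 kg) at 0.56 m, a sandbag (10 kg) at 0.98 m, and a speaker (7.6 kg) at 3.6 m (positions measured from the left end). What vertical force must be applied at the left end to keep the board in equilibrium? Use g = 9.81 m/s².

About the right end:
Beam weight: 7.3 × 9.81 = 71.61 N down at 1.85 m → arm 1.85 m, τ = 71.61 × 1.85 = 132.5 N·m counterclockwise.
Potted plant: 5.7 × 9.81 = 55.92 N down at 2.7 m → arm 1 m, τ = 55.92 × 1 = 55.92 N·m counterclockwise.
Box: 18 × 9.81 = 176.6 N down at 0.56 m → arm 3.14 m, τ = 176.6 × 3.14 = 554.5 N·m counterclockwise.
Sandbag: 10 × 9.81 = 98.1 N down at 0.98 m → arm 2.72 m, τ = 98.1 × 2.72 = 266.8 N·m counterclockwise.
Speaker: 7.6 × 9.81 = 74.56 N down at 3.6 m → arm 0.1 m, τ = 74.56 × 0.1 = 7.456 N·m counterclockwise.
Net moment of the loads = 1017 N·m counterclockwise.
The upward force F acts at the left end, arm 3.7 m, giving F × 3.7 clockwise.
Setting net torque to zero: F × 3.7 = 1017 → F = 1017 / 3.7 = 275 N.

F ≈ 275 N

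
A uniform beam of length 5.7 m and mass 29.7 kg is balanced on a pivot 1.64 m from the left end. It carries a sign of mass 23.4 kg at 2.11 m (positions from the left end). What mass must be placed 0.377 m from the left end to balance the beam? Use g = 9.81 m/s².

Sum moments about the pivot (at 1.64 m from the left end) (the support reaction has zero arm there).
Beam weight: 29.7 × 9.81 = 291.4 N down at 2.85 m → arm 1.21 m, τ = 291.4 × 1.21 = 352.6 N·m clockwise.
Sign: 23.4 × 9.81 = 229.6 N down at 2.11 m → arm 0.47 m, τ = 229.6 × 0.47 = 107.9 N·m clockwise.
Net moment of known loads = 460.5 N·m clockwise.
An unknown mass m at 0.377 m has arm 1.263 m; its moment is m·g·1.263 counterclockwise.
Balancing moments: m × 9.81 × 1.263 = 460.5, giving m = 460.5 / (9.81 × 1.263) = 37.2 kg.

m ≈ 37.2 kg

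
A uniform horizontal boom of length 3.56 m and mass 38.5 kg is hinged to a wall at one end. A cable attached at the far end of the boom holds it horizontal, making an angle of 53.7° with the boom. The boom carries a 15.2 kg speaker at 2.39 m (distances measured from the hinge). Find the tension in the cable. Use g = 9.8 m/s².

Take moments about the hinge.
Beam weight: 38.5 × 9.8 = 377.3 N down at 1.78 m → arm 1.78 m, τ = 377.3 × 1.78 = 671.6 N·m clockwise.
Speaker: 15.2 × 9.8 = 149 N down at 2.39 m → arm 2.39 m, τ = 149 × 2.39 = 356.1 N·m clockwise.
Total clockwise load moment = 1028 N·m.
The cable tension T acts at 3.56 m; only its component perpendicular to the boom, T sinθ, produces torque. sin 53.7° = 0.8059.
Στ = 0 ⇒ T × 3.56 × 0.8059 = 1028 ⇒ T = 1028 / 2.869 = 358 N.

T ≈ 358 N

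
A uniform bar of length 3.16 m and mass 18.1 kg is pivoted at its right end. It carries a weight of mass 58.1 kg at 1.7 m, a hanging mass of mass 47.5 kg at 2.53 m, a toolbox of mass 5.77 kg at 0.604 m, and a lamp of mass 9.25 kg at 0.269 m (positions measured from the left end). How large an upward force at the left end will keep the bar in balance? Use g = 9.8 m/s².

About the right end:
Beam weight: 18.1 × 9.8 = 177.4 N down at 1.58 m → arm 1.58 m, τ = 177.4 × 1.58 = 280.3 N·m counterclockwise.
Weight: 58.1 × 9.8 = 569.4 N down at 1.7 m → arm 1.46 m, τ = 569.4 × 1.46 = 831.3 N·m counterclockwise.
Hanging mass: 47.5 × 9.8 = 465.5 N down at 2.53 m → arm 0.63 m, τ = 465.5 × 0.63 = 293.3 N·m counterclockwise.
Toolbox: 5.77 × 9.8 = 56.55 N down at 0.604 m → arm 2.556 m, τ = 56.55 × 2.556 = 144.5 N·m counterclockwise.
Lamp: 9.25 × 9.8 = 90.65 N down at 0.269 m → arm 2.891 m, τ = 90.65 × 2.891 = 262.1 N·m counterclockwise.
Net moment of the loads = 1812 N·m counterclockwise.
The upward force F acts at the left end, arm 3.16 m, giving F × 3.16 clockwise.
For rotational equilibrium, F × 3.16 = 1812, so F = 1812 / 3.16 = 573 N.

F ≈ 573 N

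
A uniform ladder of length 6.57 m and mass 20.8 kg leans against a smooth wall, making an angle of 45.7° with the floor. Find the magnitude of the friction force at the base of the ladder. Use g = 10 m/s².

About the foot of the ladder:
Ladder weight 20.8×10 = 208 N acts at 3.285 m along the ladder; its horizontal arm is 3.285·cos45.7° = 2.294 m → τ = 477.2 N·m clockwise.
Wall normal N acts horizontally at the top; its moment arm is the height L sinθ = 6.57·sin45.7° = 4.702 m, counterclockwise.
For rotational equilibrium, N × 4.702 = 477.2, so N = 101 N.
ΣFx = 0: friction at the foot balances the wall's push, so f = N_wall = 101 N.

f ≈ 101 N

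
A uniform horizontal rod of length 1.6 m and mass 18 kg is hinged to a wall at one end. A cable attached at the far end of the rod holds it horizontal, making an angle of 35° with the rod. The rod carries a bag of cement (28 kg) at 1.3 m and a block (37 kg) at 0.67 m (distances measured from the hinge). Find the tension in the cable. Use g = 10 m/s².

Taking torques about the hinge:
Beam weight: 18 × 10 = 180 N down at 0.8 m → arm 0.8 m, τ = 180 × 0.8 = 144 N·m clockwise.
Bag of cement: 28 × 10 = 280 N down at 1.3 m → arm 1.3 m, τ = 280 × 1.3 = 364 N·m clockwise.
Block: 37 × 10 = 370 N down at 0.67 m → arm 0.67 m, τ = 370 × 0.67 = 247.9 N·m clockwise.
Total clockwise load moment = 755.9 N·m.
The cable tension T acts at 1.6 m; only its component perpendicular to the rod, T sinθ, produces torque. sin 35° = 0.5736.
Setting net torque to zero: T × 1.6 × 0.5736 = 755.9 → T = 755.9 / 0.9178 = 824 N.

T ≈ 824 N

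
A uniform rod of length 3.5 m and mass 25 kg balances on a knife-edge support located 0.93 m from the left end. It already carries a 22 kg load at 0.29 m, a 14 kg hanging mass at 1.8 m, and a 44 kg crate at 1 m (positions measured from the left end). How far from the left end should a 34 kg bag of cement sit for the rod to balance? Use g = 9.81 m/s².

About the knife-edge support (at 0.93 m from the left end):
Beam weight: 25 × 9.81 = 245.2 N down at 1.75 m → arm 0.82 m, τ = 245.2 × 0.82 = 201.1 N·m clockwise.
Load: 22 × 9.81 = 215.8 N down at 0.29 m → arm 0.64 m, τ = 215.8 × 0.64 = 138.1 N·m counterclockwise.
Hanging mass: 14 × 9.81 = 137.3 N down at 1.8 m → arm 0.87 m, τ = 137.3 × 0.87 = 119.5 N·m clockwise.
Crate: 44 × 9.81 = 431.6 N down at 1 m → arm 0.07 m, τ = 431.6 × 0.07 = 30.21 N·m clockwise.
Net moment of existing loads = 212.7 N·m clockwise.
The bag of cement weighs 34 × 9.81 = 333.5 N and must supply an equal counterclockwise moment, so its lever arm about the knife-edge support is 212.7 / 333.5 = 0.638 m.
That puts it at 0.93 − 0.638 = 0.292 m from the left end.

x ≈ 0.292 m from the left end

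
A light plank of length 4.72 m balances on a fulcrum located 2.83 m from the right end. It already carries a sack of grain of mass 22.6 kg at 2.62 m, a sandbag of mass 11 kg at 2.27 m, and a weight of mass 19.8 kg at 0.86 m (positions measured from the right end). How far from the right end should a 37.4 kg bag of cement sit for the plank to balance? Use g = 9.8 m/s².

x ≈ 4.16 m from the right end

Choose the fulcrum (at 2.83 m from the right end) as the axis so the support reaction has zero arm there.
Sack of grain: 22.6 × 9.8 = 221.5 N down at 2.62 m → arm 0.21 m, τ = 221.5 × 0.21 = 46.52 N·m clockwise.
Sandbag: 11 × 9.8 = 107.8 N down at 2.27 m → arm 0.56 m, τ = 107.8 × 0.56 = 60.37 N·m clockwise.
Weight: 19.8 × 9.8 = 194 N down at 0.86 m → arm 1.97 m, τ = 194 × 1.97 = 382.2 N·m clockwise.
Net moment of existing loads = 489.1 N·m clockwise.
The bag of cement weighs 37.4 × 9.8 = 366.5 N and must supply an equal counterclockwise moment, so its lever arm about the fulcrum is 489.1 / 366.5 = 1.33 m.
That puts it at 2.83 + 1.33 = 4.16 m from the right end.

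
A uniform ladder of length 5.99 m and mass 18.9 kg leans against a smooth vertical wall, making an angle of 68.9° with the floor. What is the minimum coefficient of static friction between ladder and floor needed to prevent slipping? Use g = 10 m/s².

μ_min ≈ 0.193

Sum moments about the foot of the ladder (the floor normal and friction both act there and drop out).
Ladder weight 18.9×10 = 189 N acts at 2.995 m along the ladder; its horizontal arm is 2.995·cos68.9° = 1.078 m → τ = 203.7 N·m clockwise.
Wall normal N acts horizontally at the top; its moment arm is the height L sinθ = 5.99·sin68.9° = 5.588 m, counterclockwise.
For rotational equilibrium, N × 5.588 = 203.7, so N = 36.45 N.
ΣFx = 0 ⇒ f = N_wall = 36.45 N. ΣFy = 0 ⇒ N_floor = 189 N.
μ_min = f / N_floor = 36.45 / 189 = 0.193.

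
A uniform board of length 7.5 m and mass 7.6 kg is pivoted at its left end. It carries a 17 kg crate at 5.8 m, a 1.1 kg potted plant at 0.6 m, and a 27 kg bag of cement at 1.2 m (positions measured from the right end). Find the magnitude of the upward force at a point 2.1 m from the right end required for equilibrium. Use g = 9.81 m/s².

F ≈ 427 N

Taking torques about the left end:
Beam weight: 7.6 × 9.81 = 74.56 N down at 3.75 m → arm 3.75 m, τ = 74.56 × 3.75 = 279.6 N·m clockwise.
Crate: 17 × 9.81 = 166.8 N down at 5.8 m → arm 1.7 m, τ = 166.8 × 1.7 = 283.6 N·m clockwise.
Potted plant: 1.1 × 9.81 = 10.79 N down at 0.6 m → arm 6.9 m, τ = 10.79 × 6.9 = 74.45 N·m clockwise.
Bag of cement: 27 × 9.81 = 264.9 N down at 1.2 m → arm 6.3 m, τ = 264.9 × 6.3 = 1669 N·m clockwise.
Net moment of the loads = 2307 N·m clockwise.
The upward force F acts at a point 2.1 m from the right end, arm 5.4 m, giving F × 5.4 counterclockwise.
Στ = 0 ⇒ F × 5.4 = 2307 ⇒ F = 2307 / 5.4 = 427 N.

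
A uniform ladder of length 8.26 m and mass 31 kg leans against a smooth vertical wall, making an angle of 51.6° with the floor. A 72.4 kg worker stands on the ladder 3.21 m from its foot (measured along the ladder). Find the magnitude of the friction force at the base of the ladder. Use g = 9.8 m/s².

f ≈ 339 N

Sum moments about the foot of the ladder (the floor normal and friction both act there and drop out).
Ladder weight 31×9.8 = 303.8 N acts at 4.13 m along the ladder; its horizontal arm is 4.13·cos51.6° = 2.565 m → τ = 779.2 N·m clockwise.
Worker: 72.4×9.8 = 709.5 N at 3.21 m → arm 1.994 m → τ = 1415 N·m clockwise.
Wall normal N acts horizontally at the top; its moment arm is the height L sinθ = 8.26·sin51.6° = 6.473 m, counterclockwise.
Setting net torque to zero: N × 6.473 = 2194 → N = 339 N.
ΣFx = 0: friction at the foot balances the wall's push, so f = N_wall = 339 N.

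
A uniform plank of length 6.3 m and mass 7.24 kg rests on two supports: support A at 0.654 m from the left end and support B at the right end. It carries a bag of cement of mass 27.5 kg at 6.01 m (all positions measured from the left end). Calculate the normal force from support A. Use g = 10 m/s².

R_A ≈ 54.5 N

Choose support B as the axis so its reaction then has zero moment arm.
Beam weight: 7.24 × 10 = 72.4 N down at 3.15 m → arm 3.15 m, τ = 72.4 × 3.15 = 228.1 N·m counterclockwise.
Bag of cement: 27.5 × 10 = 275 N down at 6.01 m → arm 0.29 m, τ = 275 × 0.29 = 79.75 N·m counterclockwise.
Net load moment about support B = 307.9 N·m counterclockwise.
Reaction R at support A is upward at 0.654 m, arm 5.646 m → moment R × 5.646 clockwise.
Στ = 0 ⇒ R × 5.646 = 307.9 ⇒ R = 54.5 N.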